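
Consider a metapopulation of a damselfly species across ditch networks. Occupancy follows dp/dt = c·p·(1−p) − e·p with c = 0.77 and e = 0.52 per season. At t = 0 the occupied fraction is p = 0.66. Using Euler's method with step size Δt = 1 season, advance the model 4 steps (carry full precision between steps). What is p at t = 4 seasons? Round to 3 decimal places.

Update rule: p ← p + [c·p·(1−p) − e·p]·Δt with Δt = 1.
step 1: Δp = -0.17041, p = 0.48959
step 2: Δp = -0.06217, p = 0.42742
step 3: Δp = -0.03381, p = 0.39360
step 4: Δp = -0.02089, p = 0.37271

0.373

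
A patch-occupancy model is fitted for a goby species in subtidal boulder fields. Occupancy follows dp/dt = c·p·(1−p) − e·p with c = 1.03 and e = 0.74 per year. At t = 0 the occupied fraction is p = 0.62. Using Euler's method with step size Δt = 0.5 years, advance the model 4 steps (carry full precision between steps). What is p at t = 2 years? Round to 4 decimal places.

Update rule: p ← p + [c·p·(1−p) − e·p]·Δt with Δt = 0.5.
t = 0.5: p = 0.62000 + (-0.10807) = 0.51193
t = 1: p = 0.51193 + (-0.06074) = 0.45120
t = 1.5: p = 0.45120 + (-0.03942) = 0.41178
t = 2: p = 0.41178 + (-0.02762) = 0.38416

0.3842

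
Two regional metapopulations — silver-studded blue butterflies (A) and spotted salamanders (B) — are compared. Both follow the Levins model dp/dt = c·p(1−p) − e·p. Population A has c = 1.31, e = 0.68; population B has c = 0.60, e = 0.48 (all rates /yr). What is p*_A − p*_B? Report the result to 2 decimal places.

A: p*_A = 1 − 0.68/1.31 = 0.4809.
B: p*_B = 1 − 0.48/0.60 = 0.2000.
p*_A − p*_B = 0.4809 − 0.2000 = 0.2809.

0.28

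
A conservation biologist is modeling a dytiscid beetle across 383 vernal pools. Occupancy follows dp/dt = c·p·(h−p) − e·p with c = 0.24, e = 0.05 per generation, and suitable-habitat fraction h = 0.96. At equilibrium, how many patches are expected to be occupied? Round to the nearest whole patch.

p* = h − e/c = 0.96 − 0.2083 = 0.7517.
Expected occupied patches = N × p* = 383 × 0.7517 = 287.89 ≈ 288.

288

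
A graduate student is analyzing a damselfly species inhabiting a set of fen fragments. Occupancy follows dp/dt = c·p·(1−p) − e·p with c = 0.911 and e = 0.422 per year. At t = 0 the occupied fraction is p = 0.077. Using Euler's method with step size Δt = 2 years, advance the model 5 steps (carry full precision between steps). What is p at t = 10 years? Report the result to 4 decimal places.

Update rule: p ← p + [c·p·(1−p) − e·p]·Δt with Δt = 2.
p: 0.07700 → 0.14150  (Δp = +0.06450)
p: 0.14150 → 0.24341  (Δp = +0.10191)
p: 0.24341 → 0.37352  (Δp = +0.13010)
p: 0.37352 → 0.48462  (Δp = +0.11110)
p: 0.48462 → 0.53067  (Δp = +0.04605)

0.5307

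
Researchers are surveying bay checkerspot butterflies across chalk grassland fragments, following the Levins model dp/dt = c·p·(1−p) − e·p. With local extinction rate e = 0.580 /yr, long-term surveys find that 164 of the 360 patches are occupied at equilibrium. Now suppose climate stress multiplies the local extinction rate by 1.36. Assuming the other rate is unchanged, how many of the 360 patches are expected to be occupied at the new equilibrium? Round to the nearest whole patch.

93

Observed p* = 164/360 = 0.45556.
Balance c(1−p*) = e gives c = e/(1 − 0.45556) = 0.580/0.54444 = 1.06531.
New p* = 1 − e/c = 1 − 0.78880/1.06531 = 0.25956.
Expected occupied = 360 × 0.25956 = 93.44 ≈ 93.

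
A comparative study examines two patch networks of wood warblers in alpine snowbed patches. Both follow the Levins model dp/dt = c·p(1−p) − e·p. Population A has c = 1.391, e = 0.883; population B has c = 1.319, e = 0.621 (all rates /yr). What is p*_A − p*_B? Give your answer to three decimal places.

-0.164

A: p*_A = 1 − 0.883/1.391 = 0.3652.
B: p*_B = 1 − 0.621/1.319 = 0.5292.
p*_A − p*_B = 0.3652 − 0.5292 = -0.1640.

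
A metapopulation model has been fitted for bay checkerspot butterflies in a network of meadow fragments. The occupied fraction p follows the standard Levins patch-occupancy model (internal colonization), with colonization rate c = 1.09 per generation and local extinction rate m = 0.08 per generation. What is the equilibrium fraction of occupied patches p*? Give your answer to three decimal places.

At equilibrium, colonization balances extinction: c·p*·(1−p*) = m·p*.
So p* = 1 − m/c = 1 − 0.08/1.09 = 1 − 0.0734 = 0.9266.

0.927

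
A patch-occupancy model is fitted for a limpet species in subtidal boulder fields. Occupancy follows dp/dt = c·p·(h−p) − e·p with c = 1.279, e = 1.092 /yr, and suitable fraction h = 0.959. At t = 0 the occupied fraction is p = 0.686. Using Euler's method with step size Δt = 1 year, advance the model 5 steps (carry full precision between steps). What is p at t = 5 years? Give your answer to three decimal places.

0.134

Update rule: p ← p + [c·p·(h−p) − e·p]·Δt with Δt = 1.
t = 1: p = 0.68600 + (-0.50958) = 0.17642
t = 2: p = 0.17642 + (-0.01607) = 0.16035
t = 3: p = 0.16035 + (-0.01131) = 0.14904
t = 4: p = 0.14904 + (-0.00836) = 0.14069
t = 5: p = 0.14069 + (-0.00638) = 0.13430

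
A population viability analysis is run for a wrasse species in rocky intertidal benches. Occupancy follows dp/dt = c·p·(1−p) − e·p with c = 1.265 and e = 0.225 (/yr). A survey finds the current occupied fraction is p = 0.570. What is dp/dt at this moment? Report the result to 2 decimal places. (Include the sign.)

Colonization term: c·p·(1−p) = 1.265×0.570×0.4300 = 0.31005.
Extinction term: e·p = 0.12825.
dp/dt = 0.31005 − 0.12825 = 0.18180.

0.18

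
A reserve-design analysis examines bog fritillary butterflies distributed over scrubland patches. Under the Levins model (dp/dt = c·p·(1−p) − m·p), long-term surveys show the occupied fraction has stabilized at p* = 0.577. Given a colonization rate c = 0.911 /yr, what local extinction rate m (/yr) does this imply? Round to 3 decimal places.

At equilibrium c(1−p*) = m.
m = 0.911 × (1 − 0.577) = 0.911 × 0.4230 = 0.3854.

0.385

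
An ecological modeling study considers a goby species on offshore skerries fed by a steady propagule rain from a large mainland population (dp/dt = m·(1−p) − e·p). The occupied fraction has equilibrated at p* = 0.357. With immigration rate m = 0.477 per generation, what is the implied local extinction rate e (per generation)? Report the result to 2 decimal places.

0.86

At equilibrium m(1−p*) = e·p*, so e = m(1−p*)/p*.
e = 0.477 × 0.6430 / 0.357 = 0.8591.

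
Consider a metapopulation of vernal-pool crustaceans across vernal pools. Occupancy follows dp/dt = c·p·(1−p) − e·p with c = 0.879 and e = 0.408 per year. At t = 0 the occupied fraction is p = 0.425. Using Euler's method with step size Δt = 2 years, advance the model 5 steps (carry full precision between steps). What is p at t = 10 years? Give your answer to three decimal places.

0.536

Update rule: p ← p + [c·p·(1−p) − e·p]·Δt with Δt = 2.
  1  |  dp/dt·Δt = +0.082811  |  p_1 = 0.507811
  2  |  dp/dt·Δt = +0.025019  |  p_2 = 0.532830
  3  |  dp/dt·Δt = +0.002816  |  p_3 = 0.535646
  4  |  dp/dt·Δt = +0.000179  |  p_4 = 0.535825
  5  |  dp/dt·Δt = +0.000010  |  p_5 = 0.535836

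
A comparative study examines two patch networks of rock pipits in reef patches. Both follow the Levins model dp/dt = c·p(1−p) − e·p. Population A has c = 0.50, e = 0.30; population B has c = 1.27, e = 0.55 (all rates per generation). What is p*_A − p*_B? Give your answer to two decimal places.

-0.17

A: p*_A = 1 − 0.30/0.50 = 0.4000.
B: p*_B = 1 − 0.55/1.27 = 0.5669.
p*_A − p*_B = 0.4000 − 0.5669 = -0.1669.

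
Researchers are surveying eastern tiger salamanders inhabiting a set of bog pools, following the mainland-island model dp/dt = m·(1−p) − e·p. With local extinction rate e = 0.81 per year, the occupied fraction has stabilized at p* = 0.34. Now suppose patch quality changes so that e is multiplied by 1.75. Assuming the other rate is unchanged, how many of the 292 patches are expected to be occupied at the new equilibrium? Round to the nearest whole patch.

66

Balance m(1−p*) = e·p* gives m = e·p*/(1−p*) = 0.81×0.34000/0.66000 = 0.41727.
New p* = m/(m+e) = 0.41727/(0.41727+1.41750) = 0.22742.
Expected occupied = 292 × 0.22742 = 66.41 ≈ 66.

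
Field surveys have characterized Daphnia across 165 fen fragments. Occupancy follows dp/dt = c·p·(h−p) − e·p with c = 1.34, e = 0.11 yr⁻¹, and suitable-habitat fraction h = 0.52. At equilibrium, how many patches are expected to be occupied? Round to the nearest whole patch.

p* = h − e/c = 0.52 − 0.0821 = 0.4379.
Expected occupied patches = N × p* = 165 × 0.4379 = 72.26 ≈ 72.

72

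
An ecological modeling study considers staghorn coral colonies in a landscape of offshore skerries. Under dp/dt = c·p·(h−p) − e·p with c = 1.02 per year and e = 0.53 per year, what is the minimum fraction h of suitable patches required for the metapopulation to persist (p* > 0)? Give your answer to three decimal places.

p* = h − e/c is positive only when h > e/c.
h_min = e/c = 0.53/1.02 = 0.5196.

0.520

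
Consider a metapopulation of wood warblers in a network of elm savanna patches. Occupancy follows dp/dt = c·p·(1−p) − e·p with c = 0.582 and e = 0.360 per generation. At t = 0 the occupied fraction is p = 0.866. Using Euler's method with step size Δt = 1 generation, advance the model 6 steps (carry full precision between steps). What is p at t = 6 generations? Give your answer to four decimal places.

Update rule: p ← p + [c·p·(1−p) − e·p]·Δt with Δt = 1.
p: 0.86600 → 0.62178  (Δp = -0.24422)
p: 0.62178 → 0.53481  (Δp = -0.08697)
p: 0.53481 → 0.48707  (Δp = -0.04774)
p: 0.48707 → 0.45713  (Δp = -0.02994)
p: 0.45713 → 0.43699  (Δp = -0.02014)
p: 0.43699 → 0.42286  (Δp = -0.01413)

0.4229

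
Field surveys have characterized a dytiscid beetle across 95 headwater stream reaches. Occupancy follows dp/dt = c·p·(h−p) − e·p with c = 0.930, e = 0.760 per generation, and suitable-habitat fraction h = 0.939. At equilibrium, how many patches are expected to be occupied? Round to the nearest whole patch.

p* = h − e/c = 0.939 − 0.8172 = 0.1218.
Expected occupied patches = N × p* = 95 × 0.1218 = 11.57 ≈ 12.

12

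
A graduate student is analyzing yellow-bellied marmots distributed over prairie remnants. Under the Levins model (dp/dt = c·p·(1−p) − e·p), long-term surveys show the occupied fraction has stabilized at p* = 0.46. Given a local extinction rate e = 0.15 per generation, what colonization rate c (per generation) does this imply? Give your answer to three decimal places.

0.278

At equilibrium c(1−p*) = e, so c = e/(1−p*).
c = 0.15/(1 − 0.46) = 0.15/0.5400 = 0.2778.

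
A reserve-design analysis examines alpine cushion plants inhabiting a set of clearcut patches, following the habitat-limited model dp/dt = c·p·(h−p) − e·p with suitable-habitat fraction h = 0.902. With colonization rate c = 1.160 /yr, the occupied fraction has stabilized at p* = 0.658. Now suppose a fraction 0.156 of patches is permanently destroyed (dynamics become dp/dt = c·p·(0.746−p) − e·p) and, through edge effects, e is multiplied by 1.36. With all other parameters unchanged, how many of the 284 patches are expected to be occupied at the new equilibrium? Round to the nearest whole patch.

Balance c(h−p*) = e gives e = 1.160×(0.902 − 0.65800) = 0.28304.
New p* = 0.746 − e/c = 0.746 − 0.38493/1.16000 = 0.41416.
Expected occupied = 284 × 0.41416 = 117.62 ≈ 118.

118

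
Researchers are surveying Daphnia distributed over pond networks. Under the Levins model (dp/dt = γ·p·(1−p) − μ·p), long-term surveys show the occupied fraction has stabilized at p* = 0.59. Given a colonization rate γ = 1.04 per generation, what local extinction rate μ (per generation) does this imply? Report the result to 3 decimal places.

0.426

At equilibrium γ(1−p*) = μ.
μ = 1.04 × (1 − 0.59) = 1.04 × 0.4100 = 0.4264.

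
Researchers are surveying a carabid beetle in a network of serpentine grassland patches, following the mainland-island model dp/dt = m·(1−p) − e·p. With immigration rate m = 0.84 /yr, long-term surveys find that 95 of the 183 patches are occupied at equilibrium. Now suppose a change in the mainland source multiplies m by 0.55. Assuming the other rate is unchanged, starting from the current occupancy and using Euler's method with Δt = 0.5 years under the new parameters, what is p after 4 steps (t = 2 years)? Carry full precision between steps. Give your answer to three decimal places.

0.376

Observed p* = 95/183 = 0.51913.
Balance m(1−p*) = e·p* gives e = m(1−p*)/p* = 0.84×0.48087/0.51913 = 0.77811.
Starting from p₀ = 0.51913; update p ← p + (dp/dt)·Δt with the new parameters.
step 1: Δp = -0.09089, p = 0.42824
step 2: Δp = -0.03453, p = 0.39371
step 3: Δp = -0.01312, p = 0.38059
step 4: Δp = -0.00498, p = 0.37560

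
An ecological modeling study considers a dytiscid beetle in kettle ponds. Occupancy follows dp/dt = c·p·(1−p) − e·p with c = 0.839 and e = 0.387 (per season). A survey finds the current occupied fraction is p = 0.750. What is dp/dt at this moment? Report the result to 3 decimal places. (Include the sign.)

Colonization term: c·p·(1−p) = 0.839×0.750×0.2500 = 0.15731.
Extinction term: e·p = 0.29025.
dp/dt = 0.15731 − 0.29025 = -0.13294.

-0.133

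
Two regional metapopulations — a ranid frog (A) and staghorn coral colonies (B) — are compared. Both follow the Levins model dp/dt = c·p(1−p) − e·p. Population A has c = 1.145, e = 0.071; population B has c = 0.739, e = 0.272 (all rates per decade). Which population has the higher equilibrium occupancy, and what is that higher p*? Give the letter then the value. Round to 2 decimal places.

A, 0.94

A: p*_A = 1 − 0.071/1.145 = 0.9380.
B: p*_B = 1 − 0.272/0.739 = 0.6319.
A is higher at 0.9380.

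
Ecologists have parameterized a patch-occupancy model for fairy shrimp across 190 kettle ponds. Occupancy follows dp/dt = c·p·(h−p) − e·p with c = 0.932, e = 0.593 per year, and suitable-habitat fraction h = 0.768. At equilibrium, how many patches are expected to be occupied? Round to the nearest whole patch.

25

p* = h − e/c = 0.768 − 0.6363 = 0.1317.
Expected occupied patches = N × p* = 190 × 0.1317 = 25.03 ≈ 25.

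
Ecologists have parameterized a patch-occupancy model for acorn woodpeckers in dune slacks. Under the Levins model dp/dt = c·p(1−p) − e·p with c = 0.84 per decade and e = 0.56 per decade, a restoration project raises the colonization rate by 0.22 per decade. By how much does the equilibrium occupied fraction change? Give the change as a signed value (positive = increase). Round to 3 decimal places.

0.138

Before: p* = 1 − 0.56/0.84 = 0.3333.
After the change, c = 1.06, e = 0.56, so p* = 1 − 0.56/1.06 = 0.4717.
Δp* = 0.4717 − 0.3333 = +0.1384.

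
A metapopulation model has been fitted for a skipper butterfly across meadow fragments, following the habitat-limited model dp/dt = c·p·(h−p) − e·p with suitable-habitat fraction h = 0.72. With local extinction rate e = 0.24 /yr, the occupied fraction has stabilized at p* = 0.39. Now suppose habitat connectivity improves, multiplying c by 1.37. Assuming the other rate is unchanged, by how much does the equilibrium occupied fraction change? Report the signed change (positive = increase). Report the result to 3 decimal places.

Balance c(h−p*) = e gives c = e/(0.72 − 0.39000) = 0.24/0.33000 = 0.72727.
New p* = 0.72 − e/c = 0.72 − 0.24000/0.99636 = 0.47912.
Δp* = 0.47912 − 0.39000 = +0.08912.

0.089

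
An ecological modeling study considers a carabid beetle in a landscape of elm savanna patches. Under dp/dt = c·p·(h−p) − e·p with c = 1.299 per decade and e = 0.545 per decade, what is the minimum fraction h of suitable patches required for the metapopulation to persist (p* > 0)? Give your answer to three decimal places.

p* = h − e/c is positive only when h > e/c.
h_min = e/c = 0.545/1.299 = 0.4196.

0.420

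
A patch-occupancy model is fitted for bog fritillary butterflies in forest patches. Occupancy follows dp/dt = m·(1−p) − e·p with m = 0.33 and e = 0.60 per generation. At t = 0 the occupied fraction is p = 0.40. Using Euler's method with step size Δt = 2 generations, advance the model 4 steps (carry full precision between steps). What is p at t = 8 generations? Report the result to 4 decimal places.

Update rule: p ← p + [m·(1−p) − e·p]·Δt with Δt = 2.
t = 2: p = 0.40000 + (-0.08400) = 0.31600
t = 4: p = 0.31600 + (+0.07224) = 0.38824
t = 6: p = 0.38824 + (-0.06213) = 0.32611
t = 8: p = 0.32611 + (+0.05343) = 0.37954

0.3795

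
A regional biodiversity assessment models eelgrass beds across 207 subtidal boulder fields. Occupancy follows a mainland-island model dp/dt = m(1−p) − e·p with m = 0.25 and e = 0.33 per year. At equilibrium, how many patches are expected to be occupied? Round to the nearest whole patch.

89

p* = m/(m+e) = 0.25/0.5800 = 0.4310.
Expected occupied patches = N × p* = 207 × 0.4310 = 89.22 ≈ 89.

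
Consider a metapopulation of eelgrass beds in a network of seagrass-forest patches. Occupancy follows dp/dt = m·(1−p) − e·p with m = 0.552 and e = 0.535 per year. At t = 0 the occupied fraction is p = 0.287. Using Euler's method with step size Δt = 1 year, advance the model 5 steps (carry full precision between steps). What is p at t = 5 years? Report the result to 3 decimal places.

Update rule: p ← p + [m·(1−p) − e·p]·Δt with Δt = 1.
t = 1: p = 0.28700 + (+0.24003) = 0.52703
t = 2: p = 0.52703 + (-0.02088) = 0.50615
t = 3: p = 0.50615 + (+0.00182) = 0.50797
t = 4: p = 0.50797 + (-0.00016) = 0.50781
t = 5: p = 0.50781 + (+0.00001) = 0.50782

0.508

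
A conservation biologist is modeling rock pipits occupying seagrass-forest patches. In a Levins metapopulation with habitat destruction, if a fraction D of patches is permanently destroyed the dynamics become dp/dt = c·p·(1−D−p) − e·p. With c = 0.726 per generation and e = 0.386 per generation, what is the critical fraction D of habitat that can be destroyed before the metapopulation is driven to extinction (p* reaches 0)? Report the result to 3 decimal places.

The nontrivial equilibrium is p* = (1−D) − e/c; extinction occurs when this hits zero.
So D_crit = 1 − e/c = 1 − 0.386/0.726 = 1 − 0.5317 = 0.4683.
Note this equals the original equilibrium occupancy — the Levins extinction-debt result.

0.468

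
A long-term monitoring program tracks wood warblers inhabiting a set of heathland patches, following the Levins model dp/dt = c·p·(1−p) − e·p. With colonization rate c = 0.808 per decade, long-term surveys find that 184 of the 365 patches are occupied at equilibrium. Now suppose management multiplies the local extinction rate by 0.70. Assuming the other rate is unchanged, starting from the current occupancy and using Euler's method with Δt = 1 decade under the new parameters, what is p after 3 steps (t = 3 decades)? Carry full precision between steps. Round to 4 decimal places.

0.6284

Observed p* = 184/365 = 0.50411.
Balance c(1−p*) = e gives e = 0.808×(1 − 0.50411) = 0.40068.
Starting from p₀ = 0.50411; update p ← p + (dp/dt)·Δt with the new parameters.
t = 1: p = 0.50411 + (+0.06060) = 0.56471
t = 2: p = 0.56471 + (+0.04023) = 0.60494
t = 3: p = 0.60494 + (+0.02343) = 0.62837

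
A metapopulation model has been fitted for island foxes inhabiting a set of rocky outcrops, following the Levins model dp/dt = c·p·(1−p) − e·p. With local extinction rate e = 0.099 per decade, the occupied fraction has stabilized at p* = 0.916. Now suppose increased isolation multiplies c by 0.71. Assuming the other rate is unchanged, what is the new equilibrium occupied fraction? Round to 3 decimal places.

Balance c(1−p*) = e gives c = e/(1 − 0.91600) = 0.099/0.08400 = 1.17857.
New p* = 1 − e/c = 1 − 0.09900/0.83678 = 0.88169.

0.882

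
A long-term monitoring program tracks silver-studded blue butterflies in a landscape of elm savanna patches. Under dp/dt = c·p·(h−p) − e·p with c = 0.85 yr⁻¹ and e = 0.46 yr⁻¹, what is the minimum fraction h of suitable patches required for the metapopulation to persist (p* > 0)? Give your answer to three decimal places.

p* = h − e/c is positive only when h > e/c.
h_min = e/c = 0.46/0.85 = 0.5412.

0.541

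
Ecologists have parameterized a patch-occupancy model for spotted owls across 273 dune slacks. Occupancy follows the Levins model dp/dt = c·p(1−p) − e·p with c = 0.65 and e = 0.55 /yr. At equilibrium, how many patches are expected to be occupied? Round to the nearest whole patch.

42

p* = 1 − e/c = 1 − 0.55/0.65 = 0.1538.
Expected occupied patches = N × p* = 273 × 0.1538 = 42.00 ≈ 42.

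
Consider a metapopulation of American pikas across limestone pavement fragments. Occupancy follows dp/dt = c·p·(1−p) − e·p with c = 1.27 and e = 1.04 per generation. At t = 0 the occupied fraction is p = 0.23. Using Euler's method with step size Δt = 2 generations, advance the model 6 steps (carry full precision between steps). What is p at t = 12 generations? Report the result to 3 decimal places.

Update rule: p ← p + [c·p·(1−p) − e·p]·Δt with Δt = 2.
t = 2: p = 0.23000 + (-0.02857) = 0.20143
t = 4: p = 0.20143 + (-0.01040) = 0.19103
t = 6: p = 0.19103 + (-0.00482) = 0.18621
t = 8: p = 0.18621 + (-0.00242) = 0.18380
t = 10: p = 0.18380 + (-0.00126) = 0.18254
t = 12: p = 0.18254 + (-0.00067) = 0.18187

0.182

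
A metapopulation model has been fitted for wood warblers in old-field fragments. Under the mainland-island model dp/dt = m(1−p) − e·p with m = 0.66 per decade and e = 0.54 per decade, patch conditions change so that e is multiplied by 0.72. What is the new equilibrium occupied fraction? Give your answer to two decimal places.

0.63

Before: p* = 0.66/(0.66+0.54) = 0.5500.
After: m = 0.66, e = 0.3888; p* = 0.66/1.0488 = 0.6293.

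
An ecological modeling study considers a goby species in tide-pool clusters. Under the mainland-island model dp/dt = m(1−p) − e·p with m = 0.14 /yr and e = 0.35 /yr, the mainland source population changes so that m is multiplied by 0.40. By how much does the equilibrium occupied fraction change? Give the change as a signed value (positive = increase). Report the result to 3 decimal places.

-0.148

Before: p* = 0.14/(0.14+0.35) = 0.2857.
After: m = 0.056, e = 0.35; p* = 0.056/0.4060 = 0.1379.
Δp* = 0.1379 − 0.2857 = -0.1478.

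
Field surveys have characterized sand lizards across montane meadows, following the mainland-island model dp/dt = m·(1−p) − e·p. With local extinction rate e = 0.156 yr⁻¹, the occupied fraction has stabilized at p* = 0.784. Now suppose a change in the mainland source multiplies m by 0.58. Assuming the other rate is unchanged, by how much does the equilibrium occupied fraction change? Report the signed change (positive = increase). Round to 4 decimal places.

-0.1060

Balance m(1−p*) = e·p* gives m = e·p*/(1−p*) = 0.156×0.78400/0.21600 = 0.56622.
New p* = m/(m+e) = 0.32841/(0.32841+0.15600) = 0.67796.
Δp* = 0.67796 − 0.78400 = -0.10604.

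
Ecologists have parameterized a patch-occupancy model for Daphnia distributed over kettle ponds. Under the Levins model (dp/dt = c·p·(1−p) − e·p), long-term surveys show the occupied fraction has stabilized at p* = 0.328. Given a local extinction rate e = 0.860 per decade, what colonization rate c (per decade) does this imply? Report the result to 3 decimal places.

1.280

At equilibrium c(1−p*) = e, so c = e/(1−p*).
c = 0.860/(1 − 0.328) = 0.860/0.6720 = 1.2798.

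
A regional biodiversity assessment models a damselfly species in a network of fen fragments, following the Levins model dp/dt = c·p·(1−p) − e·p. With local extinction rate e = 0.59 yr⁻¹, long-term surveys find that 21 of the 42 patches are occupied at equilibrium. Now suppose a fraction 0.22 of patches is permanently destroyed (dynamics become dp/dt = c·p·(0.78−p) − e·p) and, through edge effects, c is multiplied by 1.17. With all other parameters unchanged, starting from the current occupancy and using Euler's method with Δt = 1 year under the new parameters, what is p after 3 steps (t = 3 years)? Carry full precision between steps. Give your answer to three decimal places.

0.363

Observed p* = 21/42 = 0.50000.
Balance c(1−p*) = e gives c = e/(1 − 0.50000) = 0.59/0.50000 = 1.18000.
Starting from p₀ = 0.50000; update p ← p + (dp/dt)·Δt with the new parameters.
step 1: Δp = -0.10172, p = 0.39828
step 2: Δp = -0.02509, p = 0.37319
step 3: Δp = -0.01058, p = 0.36261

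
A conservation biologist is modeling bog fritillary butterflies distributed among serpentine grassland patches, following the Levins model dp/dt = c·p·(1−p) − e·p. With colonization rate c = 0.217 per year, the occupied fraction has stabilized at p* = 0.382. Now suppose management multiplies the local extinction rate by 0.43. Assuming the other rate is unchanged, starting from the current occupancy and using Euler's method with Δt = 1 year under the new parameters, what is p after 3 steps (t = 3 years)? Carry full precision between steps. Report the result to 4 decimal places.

0.4681

Balance c(1−p*) = e gives e = 0.217×(1 − 0.38200) = 0.13411.
Starting from p₀ = 0.38200; update p ← p + (dp/dt)·Δt with the new parameters.
step 1: Δp = +0.02920, p = 0.41120
step 2: Δp = +0.02883, p = 0.44003
step 3: Δp = +0.02810, p = 0.46812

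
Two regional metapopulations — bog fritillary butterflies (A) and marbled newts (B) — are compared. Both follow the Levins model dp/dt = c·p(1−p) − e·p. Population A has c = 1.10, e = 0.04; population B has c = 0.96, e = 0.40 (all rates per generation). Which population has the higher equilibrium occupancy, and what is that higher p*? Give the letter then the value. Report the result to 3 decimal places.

A: p*_A = 1 − 0.04/1.10 = 0.9636.
B: p*_B = 1 − 0.40/0.96 = 0.5833.
A is higher at 0.9636.

A, 0.964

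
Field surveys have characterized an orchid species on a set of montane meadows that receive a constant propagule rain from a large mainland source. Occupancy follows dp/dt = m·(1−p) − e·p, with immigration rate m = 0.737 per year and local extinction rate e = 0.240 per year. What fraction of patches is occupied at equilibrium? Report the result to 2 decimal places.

0.75

Setting dp/dt = 0: m − m·p* = e·p*, so m = (m+e)·p*.
p* = m/(m+e) = 0.737/(0.737+0.240) = 0.737/0.9770 = 0.7544.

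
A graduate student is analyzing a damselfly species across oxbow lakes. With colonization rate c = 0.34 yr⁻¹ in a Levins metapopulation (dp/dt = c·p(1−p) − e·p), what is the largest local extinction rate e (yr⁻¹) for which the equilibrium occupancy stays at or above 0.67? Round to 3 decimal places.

1 − e/c ≥ 0.67 ⇒ e ≤ c(1 − 0.67) = 0.34 × 0.3300.
e_max = 0.1122.

0.112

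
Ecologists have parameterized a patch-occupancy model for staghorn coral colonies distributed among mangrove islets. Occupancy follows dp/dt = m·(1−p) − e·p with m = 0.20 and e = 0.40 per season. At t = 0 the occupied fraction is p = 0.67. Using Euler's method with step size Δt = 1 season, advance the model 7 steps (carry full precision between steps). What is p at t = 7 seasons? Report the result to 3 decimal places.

0.334

Update rule: p ← p + [m·(1−p) − e·p]·Δt with Δt = 1.
step 1: Δp = -0.20200, p = 0.46800
step 2: Δp = -0.08080, p = 0.38720
step 3: Δp = -0.03232, p = 0.35488
step 4: Δp = -0.01293, p = 0.34195
step 5: Δp = -0.00517, p = 0.33678
step 6: Δp = -0.00207, p = 0.33471
step 7: Δp = -0.00083, p = 0.33388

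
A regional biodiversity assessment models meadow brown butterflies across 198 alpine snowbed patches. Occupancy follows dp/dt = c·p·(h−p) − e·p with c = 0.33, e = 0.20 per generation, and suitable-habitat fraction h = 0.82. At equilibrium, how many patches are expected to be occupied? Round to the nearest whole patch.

42

p* = h − e/c = 0.82 − 0.6061 = 0.2139.
Expected occupied patches = N × p* = 198 × 0.2139 = 42.36 ≈ 42.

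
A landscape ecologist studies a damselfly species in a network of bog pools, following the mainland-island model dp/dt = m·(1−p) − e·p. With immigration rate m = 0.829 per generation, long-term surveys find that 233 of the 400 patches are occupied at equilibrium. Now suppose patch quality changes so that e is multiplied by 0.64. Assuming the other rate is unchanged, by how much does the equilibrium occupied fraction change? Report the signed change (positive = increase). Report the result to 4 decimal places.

Observed p* = 233/400 = 0.58250.
Balance m(1−p*) = e·p* gives e = m(1−p*)/p* = 0.829×0.41750/0.58250 = 0.59418.
New p* = m/(m+e) = 0.82900/(0.82900+0.38028) = 0.68553.
Δp* = 0.68553 − 0.58250 = +0.10303.

0.1030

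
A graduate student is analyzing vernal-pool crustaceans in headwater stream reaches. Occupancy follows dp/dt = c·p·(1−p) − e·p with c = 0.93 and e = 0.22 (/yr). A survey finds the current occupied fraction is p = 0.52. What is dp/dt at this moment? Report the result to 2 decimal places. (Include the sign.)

0.12

Colonization term: c·p·(1−p) = 0.93×0.52×0.4800 = 0.23213.
Extinction term: e·p = 0.11440.
dp/dt = 0.23213 − 0.11440 = 0.11773.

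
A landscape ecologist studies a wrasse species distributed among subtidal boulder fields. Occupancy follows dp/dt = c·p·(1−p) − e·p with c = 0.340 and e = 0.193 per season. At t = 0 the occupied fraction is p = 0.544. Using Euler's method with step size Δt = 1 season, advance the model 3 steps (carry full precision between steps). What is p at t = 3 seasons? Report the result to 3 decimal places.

Update rule: p ← p + [c·p·(1−p) − e·p]·Δt with Δt = 1.
  1  |  dp/dt·Δt = -0.020650  |  p_1 = 0.523350
  2  |  dp/dt·Δt = -0.016192  |  p_2 = 0.507158
  3  |  dp/dt·Δt = -0.012899  |  p_3 = 0.494259

0.494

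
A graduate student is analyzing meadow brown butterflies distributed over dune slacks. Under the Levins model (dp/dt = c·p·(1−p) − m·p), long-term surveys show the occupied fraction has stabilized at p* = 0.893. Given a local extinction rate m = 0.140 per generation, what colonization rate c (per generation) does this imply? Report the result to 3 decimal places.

1.308

At equilibrium c(1−p*) = m, so c = m/(1−p*).
c = 0.140/(1 − 0.893) = 0.140/0.1070 = 1.3084.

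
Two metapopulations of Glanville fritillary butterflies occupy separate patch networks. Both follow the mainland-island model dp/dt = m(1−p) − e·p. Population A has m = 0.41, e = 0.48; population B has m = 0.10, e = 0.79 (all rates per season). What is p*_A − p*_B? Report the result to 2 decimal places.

A: p*_A = m/(m+e) = 0.41/0.8900 = 0.4607.
B: p*_B = 0.10/0.8900 = 0.1124.
p*_A − p*_B = 0.4607 − 0.1124 = 0.3483.

0.35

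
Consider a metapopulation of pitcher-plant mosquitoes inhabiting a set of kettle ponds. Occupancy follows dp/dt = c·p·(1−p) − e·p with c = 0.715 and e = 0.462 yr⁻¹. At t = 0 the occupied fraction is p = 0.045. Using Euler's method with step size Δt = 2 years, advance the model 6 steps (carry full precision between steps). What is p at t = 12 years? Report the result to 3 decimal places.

0.255

Update rule: p ← p + [c·p·(1−p) − e·p]·Δt with Δt = 2.
  1  |  dp/dt·Δt = +0.019874  |  p_1 = 0.064874
  2  |  dp/dt·Δt = +0.026808  |  p_2 = 0.091682
  3  |  dp/dt·Δt = +0.034371  |  p_3 = 0.126053
  4  |  dp/dt·Δt = +0.041061  |  p_4 = 0.167114
  5  |  dp/dt·Δt = +0.044624  |  p_5 = 0.211738
  6  |  dp/dt·Δt = +0.043028  |  p_6 = 0.254767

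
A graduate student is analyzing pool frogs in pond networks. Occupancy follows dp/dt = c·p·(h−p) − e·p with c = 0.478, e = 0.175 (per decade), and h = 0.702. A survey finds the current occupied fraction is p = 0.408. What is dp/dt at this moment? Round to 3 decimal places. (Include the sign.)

Colonization term: c·p·(h−p) = 0.478×0.408×0.2940 = 0.05734.
Extinction term: e·p = 0.07140.
dp/dt = 0.05734 − 0.07140 = -0.01406.

-0.014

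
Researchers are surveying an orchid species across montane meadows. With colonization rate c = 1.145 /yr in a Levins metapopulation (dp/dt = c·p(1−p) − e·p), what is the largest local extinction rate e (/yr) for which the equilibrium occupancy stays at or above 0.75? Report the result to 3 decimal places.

1 − e/c ≥ 0.75 ⇒ e ≤ c(1 − 0.75) = 1.145 × 0.2500.
e_max = 0.2863.

0.286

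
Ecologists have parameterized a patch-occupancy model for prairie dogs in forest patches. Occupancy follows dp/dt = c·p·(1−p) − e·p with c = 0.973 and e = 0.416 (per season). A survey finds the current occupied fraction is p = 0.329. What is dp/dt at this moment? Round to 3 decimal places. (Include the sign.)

Colonization term: c·p·(1−p) = 0.973×0.329×0.6710 = 0.21480.
Extinction term: e·p = 0.13686.
dp/dt = 0.21480 − 0.13686 = 0.07793.

0.078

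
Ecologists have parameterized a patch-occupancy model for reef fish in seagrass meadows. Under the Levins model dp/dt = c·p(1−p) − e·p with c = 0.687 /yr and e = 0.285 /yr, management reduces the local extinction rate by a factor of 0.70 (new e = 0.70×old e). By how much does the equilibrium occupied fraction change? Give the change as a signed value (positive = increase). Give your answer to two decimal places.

0.12

Before: p* = 1 − 0.285/0.687 = 0.5852.
After the change, c = 0.687, e = 0.1995, so p* = 1 − 0.1995/0.687 = 0.7096.
Δp* = 0.7096 − 0.5852 = +0.1245.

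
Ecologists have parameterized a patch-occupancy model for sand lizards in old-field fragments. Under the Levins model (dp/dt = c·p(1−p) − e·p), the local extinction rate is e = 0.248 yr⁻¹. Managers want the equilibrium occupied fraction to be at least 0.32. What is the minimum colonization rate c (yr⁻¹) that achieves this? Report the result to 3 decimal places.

p* = 1 − e/c ≥ 0.32 requires e/c ≤ 0.6800, i.e. c ≥ e/0.6800.
c_min = 0.248/0.6800 = 0.3647.

0.365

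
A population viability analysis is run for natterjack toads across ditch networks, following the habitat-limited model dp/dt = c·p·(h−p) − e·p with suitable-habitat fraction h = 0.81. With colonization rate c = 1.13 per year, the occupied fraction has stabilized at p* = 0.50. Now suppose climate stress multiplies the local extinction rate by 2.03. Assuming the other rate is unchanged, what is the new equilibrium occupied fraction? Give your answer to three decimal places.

Balance c(h−p*) = e gives e = 1.13×(0.81 − 0.50000) = 0.35030.
New p* = 0.81 − e/c = 0.81 − 0.71111/1.13000 = 0.18070.

0.181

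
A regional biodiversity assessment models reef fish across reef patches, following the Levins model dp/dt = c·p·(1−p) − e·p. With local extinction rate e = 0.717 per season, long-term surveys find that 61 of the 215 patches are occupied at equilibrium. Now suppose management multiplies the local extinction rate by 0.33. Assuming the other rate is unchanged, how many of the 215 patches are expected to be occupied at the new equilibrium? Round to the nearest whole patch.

164

Observed p* = 61/215 = 0.28372.
Balance c(1−p*) = e gives c = e/(1 − 0.28372) = 0.717/0.71628 = 1.00101.
New p* = 1 − e/c = 1 − 0.23661/1.00101 = 0.76363.
Expected occupied = 215 × 0.76363 = 164.18 ≈ 164.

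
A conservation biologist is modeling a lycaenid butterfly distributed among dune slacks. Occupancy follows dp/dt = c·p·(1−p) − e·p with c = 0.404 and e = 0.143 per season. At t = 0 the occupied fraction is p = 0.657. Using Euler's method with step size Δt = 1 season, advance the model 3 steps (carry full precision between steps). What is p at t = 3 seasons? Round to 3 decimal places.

Update rule: p ← p + [c·p·(1−p) − e·p]·Δt with Δt = 1.
t = 1: p = 0.65700 + (-0.00291) = 0.65409
t = 2: p = 0.65409 + (-0.00213) = 0.65196
t = 3: p = 0.65196 + (-0.00156) = 0.65040

0.650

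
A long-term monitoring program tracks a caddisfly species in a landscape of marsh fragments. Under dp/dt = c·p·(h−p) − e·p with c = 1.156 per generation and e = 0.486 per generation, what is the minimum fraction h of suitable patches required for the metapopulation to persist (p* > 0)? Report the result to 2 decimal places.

0.42

p* = h − e/c is positive only when h > e/c.
h_min = e/c = 0.486/1.156 = 0.4204.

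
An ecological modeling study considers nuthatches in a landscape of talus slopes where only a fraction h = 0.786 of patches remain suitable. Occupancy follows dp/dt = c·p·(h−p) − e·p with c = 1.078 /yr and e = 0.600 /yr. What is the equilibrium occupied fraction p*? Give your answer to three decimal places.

0.229

Setting dp/dt = 0 and dividing by p* gives c·(h−p*) = e.
So p* = h − e/c = 0.786 − 0.600/1.078 = 0.786 − 0.5566 = 0.2294.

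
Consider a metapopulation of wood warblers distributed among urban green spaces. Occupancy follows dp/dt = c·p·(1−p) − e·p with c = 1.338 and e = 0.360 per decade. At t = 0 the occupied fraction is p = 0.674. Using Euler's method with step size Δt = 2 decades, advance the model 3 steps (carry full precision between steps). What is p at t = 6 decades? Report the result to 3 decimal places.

0.772

Update rule: p ← p + [c·p·(1−p) − e·p]·Δt with Δt = 2.
  1  |  dp/dt·Δt = +0.102701  |  p_1 = 0.776701
  2  |  dp/dt·Δt = -0.095109  |  p_2 = 0.681592
  3  |  dp/dt·Δt = +0.090011  |  p_3 = 0.771603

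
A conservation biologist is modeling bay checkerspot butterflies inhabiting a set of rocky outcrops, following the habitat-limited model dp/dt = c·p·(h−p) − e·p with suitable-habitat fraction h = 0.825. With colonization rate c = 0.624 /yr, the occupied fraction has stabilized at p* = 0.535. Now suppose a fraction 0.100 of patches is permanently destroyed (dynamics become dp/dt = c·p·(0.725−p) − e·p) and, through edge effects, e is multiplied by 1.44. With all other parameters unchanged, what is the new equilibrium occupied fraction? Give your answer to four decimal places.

Balance c(h−p*) = e gives e = 0.624×(0.825 − 0.53500) = 0.18096.
New p* = 0.725 − e/c = 0.725 − 0.26058/0.62400 = 0.30740.

0.3074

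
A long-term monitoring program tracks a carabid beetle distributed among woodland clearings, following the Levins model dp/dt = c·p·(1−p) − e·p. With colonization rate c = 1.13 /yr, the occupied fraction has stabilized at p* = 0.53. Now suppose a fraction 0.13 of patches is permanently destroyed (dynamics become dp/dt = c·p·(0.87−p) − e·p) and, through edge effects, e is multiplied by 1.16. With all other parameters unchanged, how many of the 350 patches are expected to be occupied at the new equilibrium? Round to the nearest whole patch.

Balance c(1−p*) = e gives e = 1.13×(1 − 0.53000) = 0.53110.
New p* = 0.87 − e/c = 0.87 − 0.61608/1.13000 = 0.32480.
Expected occupied = 350 × 0.32480 = 113.68 ≈ 114.

114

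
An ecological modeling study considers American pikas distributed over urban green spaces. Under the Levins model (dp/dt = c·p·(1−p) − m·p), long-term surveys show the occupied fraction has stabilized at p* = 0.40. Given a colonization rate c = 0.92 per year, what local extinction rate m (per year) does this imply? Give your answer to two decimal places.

0.55

At equilibrium c(1−p*) = m.
m = 0.92 × (1 − 0.40) = 0.92 × 0.6000 = 0.5520.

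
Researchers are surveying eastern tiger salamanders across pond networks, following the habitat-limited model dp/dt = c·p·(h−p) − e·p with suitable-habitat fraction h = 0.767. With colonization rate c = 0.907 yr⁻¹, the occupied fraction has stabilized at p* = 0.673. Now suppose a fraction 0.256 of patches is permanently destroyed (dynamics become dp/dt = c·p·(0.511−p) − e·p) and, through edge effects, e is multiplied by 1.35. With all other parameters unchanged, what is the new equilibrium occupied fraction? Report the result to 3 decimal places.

0.384

Balance c(h−p*) = e gives e = 0.907×(0.767 − 0.67300) = 0.08526.
New p* = 0.511 − e/c = 0.511 − 0.11510/0.90700 = 0.38410.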